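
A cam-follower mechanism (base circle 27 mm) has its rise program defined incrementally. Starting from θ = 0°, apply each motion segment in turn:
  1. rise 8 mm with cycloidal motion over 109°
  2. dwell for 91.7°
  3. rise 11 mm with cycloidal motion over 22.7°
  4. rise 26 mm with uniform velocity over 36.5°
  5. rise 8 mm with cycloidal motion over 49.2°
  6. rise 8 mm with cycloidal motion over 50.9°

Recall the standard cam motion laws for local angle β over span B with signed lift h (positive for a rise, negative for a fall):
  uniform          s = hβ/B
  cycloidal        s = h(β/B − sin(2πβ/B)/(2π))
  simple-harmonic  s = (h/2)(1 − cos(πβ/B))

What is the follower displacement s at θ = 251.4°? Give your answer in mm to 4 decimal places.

seg 1 [0°–109°] cycloidal, h=8: full span → s += 8 → s = 8.0000
seg 2 [109°–200.7°] dwell: s stays 8.0000
seg 3 [200.7°–223.4°] cycloidal, h=11: full span → s += 11 → s = 19.0000
seg 4 [223.4°–259.9°] uniform, h=26: θ=251.4° here. β=28, B=36.5. 26·28/36.5 = 19.9452 → s = 38.9452

38.9452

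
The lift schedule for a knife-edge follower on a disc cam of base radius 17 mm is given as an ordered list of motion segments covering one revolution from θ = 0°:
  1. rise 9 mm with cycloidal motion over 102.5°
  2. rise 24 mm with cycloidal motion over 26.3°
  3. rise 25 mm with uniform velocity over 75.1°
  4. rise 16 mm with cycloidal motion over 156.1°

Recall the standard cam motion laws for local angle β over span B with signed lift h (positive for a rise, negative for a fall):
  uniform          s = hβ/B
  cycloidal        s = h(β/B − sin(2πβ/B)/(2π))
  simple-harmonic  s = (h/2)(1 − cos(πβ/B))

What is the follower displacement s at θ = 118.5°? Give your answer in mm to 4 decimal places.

seg 1 [0°–102.5°] cycloidal, h=9: full span → s += 9 → s = 9.0000
seg 2 [102.5°–128.8°] cycloidal, h=24: θ=118.5° here. β=16, B=26.3. 24·(0.6084 − sin(2π·0.6084)/(2π)) = 17.0052 → s = 26.0052

26.0052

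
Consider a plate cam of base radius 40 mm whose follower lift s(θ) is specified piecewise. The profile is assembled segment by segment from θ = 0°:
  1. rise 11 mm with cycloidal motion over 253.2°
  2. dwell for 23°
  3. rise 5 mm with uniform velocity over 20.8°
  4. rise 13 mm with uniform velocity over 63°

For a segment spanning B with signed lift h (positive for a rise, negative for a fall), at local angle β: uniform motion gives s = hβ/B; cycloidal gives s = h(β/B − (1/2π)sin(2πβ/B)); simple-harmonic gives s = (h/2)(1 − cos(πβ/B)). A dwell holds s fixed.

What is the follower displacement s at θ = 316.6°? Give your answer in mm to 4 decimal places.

seg 1 [0°–253.2°] cycloidal, h=11: full span → s += 11 → s = 11.0000
seg 2 [253.2°–276.2°] dwell: s stays 11.0000
seg 3 [276.2°–297°] uniform, h=5: full span → s += 5 → s = 16.0000
seg 4 [297°–360°] uniform, h=13: θ=316.6° here. β=19.6, B=63. 13·19.6/63 = 4.0444 → s = 20.0444

20.0444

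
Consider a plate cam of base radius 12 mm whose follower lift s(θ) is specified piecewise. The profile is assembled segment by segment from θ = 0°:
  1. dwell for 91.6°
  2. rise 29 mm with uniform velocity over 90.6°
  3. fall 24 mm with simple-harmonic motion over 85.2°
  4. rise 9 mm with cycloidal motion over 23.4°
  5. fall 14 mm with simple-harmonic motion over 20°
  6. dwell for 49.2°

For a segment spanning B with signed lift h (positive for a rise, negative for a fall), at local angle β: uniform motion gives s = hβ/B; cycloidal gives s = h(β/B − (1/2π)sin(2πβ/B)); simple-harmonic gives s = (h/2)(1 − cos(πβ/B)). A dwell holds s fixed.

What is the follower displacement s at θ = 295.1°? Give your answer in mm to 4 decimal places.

seg 1 [0°–91.6°] dwell: s stays 0.0000
seg 2 [91.6°–182.2°] uniform, h=29: full span → s += 29 → s = 29.0000
seg 3 [182.2°–267.4°] simple-harmonic, h=-24: full span → s += -24 → s = 5.0000
seg 4 [267.4°–290.8°] cycloidal, h=9: full span → s += 9 → s = 14.0000
seg 5 [290.8°–310.8°] simple-harmonic, h=-14: θ=295.1° here. β=4.3, B=20. -14/2·(1 − cos(π·0.2150)) = -1.5370 → s = 12.4630

12.4630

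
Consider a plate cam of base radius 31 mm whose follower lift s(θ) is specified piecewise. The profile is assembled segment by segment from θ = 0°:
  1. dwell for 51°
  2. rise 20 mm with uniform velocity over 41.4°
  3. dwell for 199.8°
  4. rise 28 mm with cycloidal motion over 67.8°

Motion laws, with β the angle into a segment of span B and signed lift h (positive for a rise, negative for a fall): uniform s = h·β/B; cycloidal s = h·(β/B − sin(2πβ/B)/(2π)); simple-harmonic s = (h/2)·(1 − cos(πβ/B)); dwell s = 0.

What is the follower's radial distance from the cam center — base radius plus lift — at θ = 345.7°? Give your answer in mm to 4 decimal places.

seg 1 [0°–51°] dwell: s stays 0.0000
seg 2 [51°–92.4°] uniform, h=20: full span → s += 20 → s = 20.0000
seg 3 [92.4°–292.2°] dwell: s stays 20.0000
seg 4 [292.2°–360°] cycloidal, h=28: θ=345.7° here. β=53.5, B=67.8. 28·(0.7891 − sin(2π·0.7891)/(2π)) = 26.4170 → s = 46.4170
radial distance = base radius + s = 31 + 46.4170 = 77.4170

77.4170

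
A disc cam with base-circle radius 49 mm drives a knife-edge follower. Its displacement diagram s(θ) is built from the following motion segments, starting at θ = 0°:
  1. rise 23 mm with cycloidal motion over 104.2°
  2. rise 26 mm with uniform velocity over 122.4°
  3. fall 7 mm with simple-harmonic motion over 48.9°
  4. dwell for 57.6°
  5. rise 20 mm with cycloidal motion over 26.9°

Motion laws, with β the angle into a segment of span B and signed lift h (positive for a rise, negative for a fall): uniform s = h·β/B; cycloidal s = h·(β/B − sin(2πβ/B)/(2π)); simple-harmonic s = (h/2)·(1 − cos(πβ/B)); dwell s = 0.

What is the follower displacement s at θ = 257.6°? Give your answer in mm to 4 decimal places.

seg 1 [0°–104.2°] cycloidal, h=23: full span → s += 23 → s = 23.0000
seg 2 [104.2°–226.6°] uniform, h=26: full span → s += 26 → s = 49.0000
seg 3 [226.6°–275.5°] simple-harmonic, h=-7: θ=257.6° here. β=31, B=48.9. -7/2·(1 − cos(π·0.6339)) = -4.9297 → s = 44.0703

44.0703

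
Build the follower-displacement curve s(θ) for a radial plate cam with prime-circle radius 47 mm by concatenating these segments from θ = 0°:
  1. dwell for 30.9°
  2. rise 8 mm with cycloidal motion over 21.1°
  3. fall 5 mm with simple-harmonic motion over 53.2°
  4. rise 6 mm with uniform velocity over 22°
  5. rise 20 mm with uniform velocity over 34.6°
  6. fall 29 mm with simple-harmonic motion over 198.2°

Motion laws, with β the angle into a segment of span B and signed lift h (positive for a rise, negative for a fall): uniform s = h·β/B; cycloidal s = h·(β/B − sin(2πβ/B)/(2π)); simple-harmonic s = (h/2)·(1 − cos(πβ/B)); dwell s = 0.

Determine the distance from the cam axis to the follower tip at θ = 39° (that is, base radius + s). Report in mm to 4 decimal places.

seg 1 [0°–30.9°] dwell: s stays 0.0000
seg 2 [30.9°–52°] cycloidal, h=8: θ=39° here. β=8.1, B=21.1. 8·(0.3839 − sin(2π·0.3839)/(2π)) = 2.2224 → s = 2.2224
radial distance = base radius + s = 47 + 2.2224 = 49.2224

49.2224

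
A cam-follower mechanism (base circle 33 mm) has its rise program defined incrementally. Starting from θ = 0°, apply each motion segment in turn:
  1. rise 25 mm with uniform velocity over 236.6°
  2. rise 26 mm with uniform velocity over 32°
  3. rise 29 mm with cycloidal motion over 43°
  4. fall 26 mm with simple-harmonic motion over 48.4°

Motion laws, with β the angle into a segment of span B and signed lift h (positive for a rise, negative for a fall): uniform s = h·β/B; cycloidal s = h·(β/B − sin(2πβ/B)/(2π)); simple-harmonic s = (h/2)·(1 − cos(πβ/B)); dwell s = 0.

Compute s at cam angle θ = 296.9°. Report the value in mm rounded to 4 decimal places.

seg 1 [0°–236.6°] uniform, h=25: full span → s += 25 → s = 25.0000
seg 2 [236.6°–268.6°] uniform, h=26: full span → s += 26 → s = 51.0000
seg 3 [268.6°–311.6°] cycloidal, h=29: θ=296.9° here. β=28.3, B=43. 29·(0.6581 − sin(2π·0.6581)/(2π)) = 22.9539 → s = 73.9539

73.9539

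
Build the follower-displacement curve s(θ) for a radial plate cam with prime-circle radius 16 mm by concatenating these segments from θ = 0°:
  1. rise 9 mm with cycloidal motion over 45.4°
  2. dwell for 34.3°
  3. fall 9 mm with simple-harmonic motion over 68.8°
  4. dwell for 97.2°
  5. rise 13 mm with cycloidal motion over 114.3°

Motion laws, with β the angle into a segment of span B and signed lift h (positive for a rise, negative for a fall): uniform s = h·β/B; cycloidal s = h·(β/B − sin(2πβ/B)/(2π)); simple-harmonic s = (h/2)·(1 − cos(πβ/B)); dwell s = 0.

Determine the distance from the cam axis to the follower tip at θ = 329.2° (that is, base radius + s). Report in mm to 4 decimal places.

seg 1 [0°–45.4°] cycloidal, h=9: full span → s += 9 → s = 9.0000
seg 2 [45.4°–79.7°] dwell: s stays 9.0000
seg 3 [79.7°–148.5°] simple-harmonic, h=-9: full span → s += -9 → s = 0.0000
seg 4 [148.5°–245.7°] dwell: s stays 0.0000
seg 5 [245.7°–360°] cycloidal, h=13: θ=329.2° here. β=83.5, B=114.3. 13·(0.7305 − sin(2π·0.7305)/(2π)) = 11.5505 → s = 11.5505
radial distance = base radius + s = 16 + 11.5505 = 27.5505

27.5505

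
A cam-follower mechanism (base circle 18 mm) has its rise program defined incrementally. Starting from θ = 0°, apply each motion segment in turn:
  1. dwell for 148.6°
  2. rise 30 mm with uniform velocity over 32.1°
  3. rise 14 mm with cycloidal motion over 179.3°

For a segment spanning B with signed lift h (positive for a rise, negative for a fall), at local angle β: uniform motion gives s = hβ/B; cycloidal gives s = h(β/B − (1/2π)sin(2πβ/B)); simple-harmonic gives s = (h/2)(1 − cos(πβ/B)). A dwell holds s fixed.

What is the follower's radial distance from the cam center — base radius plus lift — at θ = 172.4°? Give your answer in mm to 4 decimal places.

seg 1 [0°–148.6°] dwell: s stays 0.0000
seg 2 [148.6°–180.7°] uniform, h=30: θ=172.4° here. β=23.8, B=32.1. 30·23.8/32.1 = 22.2430 → s = 22.2430
radial distance = base radius + s = 18 + 22.2430 = 40.2430

40.2430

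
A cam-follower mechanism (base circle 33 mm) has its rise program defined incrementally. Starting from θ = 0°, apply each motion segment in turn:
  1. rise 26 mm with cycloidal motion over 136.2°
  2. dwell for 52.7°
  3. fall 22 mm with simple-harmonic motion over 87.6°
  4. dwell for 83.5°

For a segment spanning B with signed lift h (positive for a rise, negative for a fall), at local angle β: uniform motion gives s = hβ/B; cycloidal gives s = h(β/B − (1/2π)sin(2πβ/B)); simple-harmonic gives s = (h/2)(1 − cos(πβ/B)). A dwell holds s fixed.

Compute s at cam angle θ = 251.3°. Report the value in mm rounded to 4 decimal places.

seg 1 [0°–136.2°] cycloidal, h=26: full span → s += 26 → s = 26.0000
seg 2 [136.2°–188.9°] dwell: s stays 26.0000
seg 3 [188.9°–276.5°] simple-harmonic, h=-22: θ=251.3° here. β=62.4, B=87.6. -22/2·(1 − cos(π·0.7123)) = -17.8054 → s = 8.1946

8.1946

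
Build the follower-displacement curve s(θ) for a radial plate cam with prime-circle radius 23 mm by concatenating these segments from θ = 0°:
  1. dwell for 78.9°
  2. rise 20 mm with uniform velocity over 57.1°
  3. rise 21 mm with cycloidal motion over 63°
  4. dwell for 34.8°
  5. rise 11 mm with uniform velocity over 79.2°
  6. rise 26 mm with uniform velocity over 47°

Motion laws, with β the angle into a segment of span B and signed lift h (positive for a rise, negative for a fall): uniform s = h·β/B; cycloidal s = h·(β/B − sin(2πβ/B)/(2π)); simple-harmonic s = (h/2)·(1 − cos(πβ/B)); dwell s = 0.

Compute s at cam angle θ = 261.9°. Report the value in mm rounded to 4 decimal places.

seg 1 [0°–78.9°] dwell: s stays 0.0000
seg 2 [78.9°–136°] uniform, h=20: full span → s += 20 → s = 20.0000
seg 3 [136°–199°] cycloidal, h=21: full span → s += 21 → s = 41.0000
seg 4 [199°–233.8°] dwell: s stays 41.0000
seg 5 [233.8°–313°] uniform, h=11: θ=261.9° here. β=28.1, B=79.2. 11·28.1/79.2 = 3.9028 → s = 44.9028

44.9028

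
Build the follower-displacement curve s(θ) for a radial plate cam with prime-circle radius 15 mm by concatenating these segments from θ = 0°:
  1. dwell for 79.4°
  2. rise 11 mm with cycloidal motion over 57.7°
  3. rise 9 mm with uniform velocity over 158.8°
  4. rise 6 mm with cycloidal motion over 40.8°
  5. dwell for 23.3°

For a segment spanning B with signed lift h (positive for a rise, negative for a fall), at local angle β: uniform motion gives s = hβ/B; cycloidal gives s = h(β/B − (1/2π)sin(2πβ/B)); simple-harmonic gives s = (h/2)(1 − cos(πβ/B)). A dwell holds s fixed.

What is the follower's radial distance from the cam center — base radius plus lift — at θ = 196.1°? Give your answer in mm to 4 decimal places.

seg 1 [0°–79.4°] dwell: s stays 0.0000
seg 2 [79.4°–137.1°] cycloidal, h=11: full span → s += 11 → s = 11.0000
seg 3 [137.1°–295.9°] uniform, h=9: θ=196.1° here. β=59, B=158.8. 9·59/158.8 = 3.3438 → s = 14.3438
radial distance = base radius + s = 15 + 14.3438 = 29.3438

29.3438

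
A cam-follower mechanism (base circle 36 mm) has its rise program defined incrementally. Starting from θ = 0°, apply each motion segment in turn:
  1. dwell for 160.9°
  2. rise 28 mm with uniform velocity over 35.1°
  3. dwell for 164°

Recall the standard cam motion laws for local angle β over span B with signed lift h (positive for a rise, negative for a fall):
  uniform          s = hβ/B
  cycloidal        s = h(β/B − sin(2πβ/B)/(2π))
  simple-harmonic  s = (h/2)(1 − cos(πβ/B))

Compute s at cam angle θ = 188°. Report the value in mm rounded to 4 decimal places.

seg 1 [0°–160.9°] dwell: s stays 0.0000
seg 2 [160.9°–196°] uniform, h=28: θ=188° here. β=27.1, B=35.1. 28·27.1/35.1 = 21.6182 → s = 21.6182

21.6182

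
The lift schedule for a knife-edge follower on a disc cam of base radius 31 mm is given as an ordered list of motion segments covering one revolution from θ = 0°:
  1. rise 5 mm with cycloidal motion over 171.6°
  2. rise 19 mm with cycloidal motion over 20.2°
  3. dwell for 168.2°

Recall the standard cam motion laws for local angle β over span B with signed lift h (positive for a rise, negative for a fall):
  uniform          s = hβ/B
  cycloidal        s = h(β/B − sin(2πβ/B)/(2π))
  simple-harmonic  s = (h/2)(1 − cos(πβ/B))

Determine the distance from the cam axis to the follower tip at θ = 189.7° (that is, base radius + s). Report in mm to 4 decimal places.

seg 1 [0°–171.6°] cycloidal, h=5: full span → s += 5 → s = 5.0000
seg 2 [171.6°–191.8°] cycloidal, h=19: θ=189.7° here. β=18.1, B=20.2. 19·(0.8960 − sin(2π·0.8960)/(2π)) = 18.8625 → s = 23.8625
radial distance = base radius + s = 31 + 23.8625 = 54.8625

54.8625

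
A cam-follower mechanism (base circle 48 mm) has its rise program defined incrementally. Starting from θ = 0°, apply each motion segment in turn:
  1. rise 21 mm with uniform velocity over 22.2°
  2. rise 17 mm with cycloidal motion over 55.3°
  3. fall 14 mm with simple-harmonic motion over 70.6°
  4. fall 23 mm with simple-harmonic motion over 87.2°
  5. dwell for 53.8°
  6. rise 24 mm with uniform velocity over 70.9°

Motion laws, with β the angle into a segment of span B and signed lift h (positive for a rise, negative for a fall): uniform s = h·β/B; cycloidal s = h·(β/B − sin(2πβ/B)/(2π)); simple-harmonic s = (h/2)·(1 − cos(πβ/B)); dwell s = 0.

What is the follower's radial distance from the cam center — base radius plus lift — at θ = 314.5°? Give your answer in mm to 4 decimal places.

seg 1 [0°–22.2°] uniform, h=21: full span → s += 21 → s = 21.0000
seg 2 [22.2°–77.5°] cycloidal, h=17: full span → s += 17 → s = 38.0000
seg 3 [77.5°–148.1°] simple-harmonic, h=-14: full span → s += -14 → s = 24.0000
seg 4 [148.1°–235.3°] simple-harmonic, h=-23: full span → s += -23 → s = 1.0000
seg 5 [235.3°–289.1°] dwell: s stays 1.0000
seg 6 [289.1°–360°] uniform, h=24: θ=314.5° here. β=25.4, B=70.9. 24·25.4/70.9 = 8.5980 → s = 9.5980
radial distance = base radius + s = 48 + 9.5980 = 57.5980

57.5980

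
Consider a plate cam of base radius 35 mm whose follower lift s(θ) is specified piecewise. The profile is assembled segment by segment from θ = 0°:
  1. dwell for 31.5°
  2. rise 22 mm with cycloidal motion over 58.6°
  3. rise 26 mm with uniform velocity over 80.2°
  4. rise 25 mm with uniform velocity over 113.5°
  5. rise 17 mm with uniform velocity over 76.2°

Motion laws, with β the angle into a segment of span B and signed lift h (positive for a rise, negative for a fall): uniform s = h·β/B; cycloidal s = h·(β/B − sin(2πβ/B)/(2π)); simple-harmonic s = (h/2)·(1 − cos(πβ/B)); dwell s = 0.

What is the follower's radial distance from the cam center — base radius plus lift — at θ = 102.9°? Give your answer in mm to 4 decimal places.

seg 1 [0°–31.5°] dwell: s stays 0.0000
seg 2 [31.5°–90.1°] cycloidal, h=22: full span → s += 22 → s = 22.0000
seg 3 [90.1°–170.3°] uniform, h=26: θ=102.9° here. β=12.8, B=80.2. 26·12.8/80.2 = 4.1496 → s = 26.1496
radial distance = base radius + s = 35 + 26.1496 = 61.1496

61.1496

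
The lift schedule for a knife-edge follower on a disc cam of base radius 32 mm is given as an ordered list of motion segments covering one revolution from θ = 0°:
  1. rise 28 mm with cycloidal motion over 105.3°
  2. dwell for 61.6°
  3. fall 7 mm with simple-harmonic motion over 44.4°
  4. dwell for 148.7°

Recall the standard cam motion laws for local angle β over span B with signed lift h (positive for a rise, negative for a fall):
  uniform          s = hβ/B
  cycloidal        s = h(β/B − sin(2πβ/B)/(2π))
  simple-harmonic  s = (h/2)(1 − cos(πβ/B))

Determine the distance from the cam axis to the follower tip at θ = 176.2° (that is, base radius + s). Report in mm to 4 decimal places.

seg 1 [0°–105.3°] cycloidal, h=28: full span → s += 28 → s = 28.0000
seg 2 [105.3°–166.9°] dwell: s stays 28.0000
seg 3 [166.9°–211.3°] simple-harmonic, h=-7: θ=176.2° here. β=9.3, B=44.4. -7/2·(1 − cos(π·0.2095)) = -0.7308 → s = 27.2692
radial distance = base radius + s = 32 + 27.2692 = 59.2692

59.2692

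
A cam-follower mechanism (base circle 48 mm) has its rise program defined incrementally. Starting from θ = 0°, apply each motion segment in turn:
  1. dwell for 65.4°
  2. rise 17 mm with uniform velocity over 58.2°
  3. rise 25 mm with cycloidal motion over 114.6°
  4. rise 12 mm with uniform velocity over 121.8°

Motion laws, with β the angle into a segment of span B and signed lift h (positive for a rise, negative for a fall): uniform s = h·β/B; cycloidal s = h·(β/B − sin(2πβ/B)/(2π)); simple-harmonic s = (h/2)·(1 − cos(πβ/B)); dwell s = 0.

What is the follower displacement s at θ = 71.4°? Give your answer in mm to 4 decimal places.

seg 1 [0°–65.4°] dwell: s stays 0.0000
seg 2 [65.4°–123.6°] uniform, h=17: θ=71.4° here. β=6, B=58.2. 17·6/58.2 = 1.7526 → s = 1.7526

1.7526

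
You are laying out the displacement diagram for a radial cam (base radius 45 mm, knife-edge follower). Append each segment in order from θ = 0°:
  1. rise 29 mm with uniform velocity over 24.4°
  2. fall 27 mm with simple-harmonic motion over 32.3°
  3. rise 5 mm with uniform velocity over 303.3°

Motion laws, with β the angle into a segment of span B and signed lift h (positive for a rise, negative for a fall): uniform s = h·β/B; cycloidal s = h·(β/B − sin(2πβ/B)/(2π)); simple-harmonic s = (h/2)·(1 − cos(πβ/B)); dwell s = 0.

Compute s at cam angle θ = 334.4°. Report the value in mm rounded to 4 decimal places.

seg 1 [0°–24.4°] uniform, h=29: full span → s += 29 → s = 29.0000
seg 2 [24.4°–56.7°] simple-harmonic, h=-27: full span → s += -27 → s = 2.0000
seg 3 [56.7°–360°] uniform, h=5: θ=334.4° here. β=277.7, B=303.3. 5·277.7/303.3 = 4.5780 → s = 6.5780

6.5780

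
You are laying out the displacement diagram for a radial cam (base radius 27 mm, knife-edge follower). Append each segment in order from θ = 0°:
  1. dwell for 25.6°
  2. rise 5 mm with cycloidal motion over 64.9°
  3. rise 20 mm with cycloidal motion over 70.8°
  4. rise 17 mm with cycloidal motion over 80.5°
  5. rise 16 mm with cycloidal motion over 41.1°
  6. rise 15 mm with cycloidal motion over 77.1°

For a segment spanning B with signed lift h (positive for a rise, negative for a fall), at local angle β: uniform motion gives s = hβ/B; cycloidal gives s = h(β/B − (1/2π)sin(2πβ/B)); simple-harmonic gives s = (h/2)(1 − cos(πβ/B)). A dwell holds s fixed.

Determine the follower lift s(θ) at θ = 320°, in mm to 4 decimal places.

seg 1 [0°–25.6°] dwell: s stays 0.0000
seg 2 [25.6°–90.5°] cycloidal, h=5: full span → s += 5 → s = 5.0000
seg 3 [90.5°–161.3°] cycloidal, h=20: full span → s += 20 → s = 25.0000
seg 4 [161.3°–241.8°] cycloidal, h=17: full span → s += 17 → s = 42.0000
seg 5 [241.8°–282.9°] cycloidal, h=16: full span → s += 16 → s = 58.0000
seg 6 [282.9°–360°] cycloidal, h=15: θ=320° here. β=37.1, B=77.1. 15·(0.4812 − sin(2π·0.4812)/(2π)) = 6.9365 → s = 64.9365

64.9365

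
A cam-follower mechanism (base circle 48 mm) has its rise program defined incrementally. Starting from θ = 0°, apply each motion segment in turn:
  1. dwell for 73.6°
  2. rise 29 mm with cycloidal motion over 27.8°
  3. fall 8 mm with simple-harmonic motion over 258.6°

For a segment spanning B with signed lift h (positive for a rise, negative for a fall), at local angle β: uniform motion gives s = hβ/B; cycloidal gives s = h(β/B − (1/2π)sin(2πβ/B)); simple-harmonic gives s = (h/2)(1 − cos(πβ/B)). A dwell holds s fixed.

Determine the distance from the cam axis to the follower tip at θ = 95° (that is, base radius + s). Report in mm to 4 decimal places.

seg 1 [0°–73.6°] dwell: s stays 0.0000
seg 2 [73.6°–101.4°] cycloidal, h=29: θ=95° here. β=21.4, B=27.8. 29·(0.7698 − sin(2π·0.7698)/(2π)) = 26.9036 → s = 26.9036
radial distance = base radius + s = 48 + 26.9036 = 74.9036

74.9036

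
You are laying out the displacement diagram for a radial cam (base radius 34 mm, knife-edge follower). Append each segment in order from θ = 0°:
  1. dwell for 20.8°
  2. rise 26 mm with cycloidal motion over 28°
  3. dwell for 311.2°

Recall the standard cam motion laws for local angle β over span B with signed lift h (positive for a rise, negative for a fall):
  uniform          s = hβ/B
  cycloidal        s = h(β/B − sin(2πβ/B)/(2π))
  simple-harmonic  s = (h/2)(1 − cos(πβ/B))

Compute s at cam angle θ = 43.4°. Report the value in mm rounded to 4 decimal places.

seg 1 [0°–20.8°] dwell: s stays 0.0000
seg 2 [20.8°–48.8°] cycloidal, h=26: θ=43.4° here. β=22.6, B=28. 26·(0.8071 − sin(2π·0.8071)/(2π)) = 24.8599 → s = 24.8599

24.8599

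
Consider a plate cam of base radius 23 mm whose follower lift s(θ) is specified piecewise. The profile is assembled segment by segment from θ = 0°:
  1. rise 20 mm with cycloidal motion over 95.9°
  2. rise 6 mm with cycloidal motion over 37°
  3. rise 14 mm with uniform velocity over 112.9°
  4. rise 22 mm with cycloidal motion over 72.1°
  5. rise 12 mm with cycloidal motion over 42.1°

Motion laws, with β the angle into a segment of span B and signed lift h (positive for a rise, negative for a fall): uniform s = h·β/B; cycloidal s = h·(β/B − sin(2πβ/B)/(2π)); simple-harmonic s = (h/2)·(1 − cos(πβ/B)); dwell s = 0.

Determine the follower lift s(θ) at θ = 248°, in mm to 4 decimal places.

seg 1 [0°–95.9°] cycloidal, h=20: full span → s += 20 → s = 20.0000
seg 2 [95.9°–132.9°] cycloidal, h=6: full span → s += 6 → s = 26.0000
seg 3 [132.9°–245.8°] uniform, h=14: full span → s += 14 → s = 40.0000
seg 4 [245.8°–317.9°] cycloidal, h=22: θ=248° here. β=2.2, B=72.1. 22·(0.0305 − sin(2π·0.0305)/(2π)) = 0.0041 → s = 40.0041

40.0041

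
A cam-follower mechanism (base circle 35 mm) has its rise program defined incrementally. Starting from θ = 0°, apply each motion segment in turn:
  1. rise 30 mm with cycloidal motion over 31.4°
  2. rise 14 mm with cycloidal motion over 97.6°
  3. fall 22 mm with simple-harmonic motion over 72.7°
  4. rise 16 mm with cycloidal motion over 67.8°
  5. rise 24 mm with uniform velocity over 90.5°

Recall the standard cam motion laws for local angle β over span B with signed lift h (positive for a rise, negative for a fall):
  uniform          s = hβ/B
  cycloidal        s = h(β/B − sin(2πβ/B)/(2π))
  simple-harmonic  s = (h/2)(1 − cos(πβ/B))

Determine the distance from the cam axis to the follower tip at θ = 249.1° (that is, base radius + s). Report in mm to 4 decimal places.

seg 1 [0°–31.4°] cycloidal, h=30: full span → s += 30 → s = 30.0000
seg 2 [31.4°–129°] cycloidal, h=14: full span → s += 14 → s = 44.0000
seg 3 [129°–201.7°] simple-harmonic, h=-22: full span → s += -22 → s = 22.0000
seg 4 [201.7°–269.5°] cycloidal, h=16: θ=249.1° here. β=47.4, B=67.8. 16·(0.6991 − sin(2π·0.6991)/(2π)) = 13.6033 → s = 35.6033
radial distance = base radius + s = 35 + 35.6033 = 70.6033

70.6033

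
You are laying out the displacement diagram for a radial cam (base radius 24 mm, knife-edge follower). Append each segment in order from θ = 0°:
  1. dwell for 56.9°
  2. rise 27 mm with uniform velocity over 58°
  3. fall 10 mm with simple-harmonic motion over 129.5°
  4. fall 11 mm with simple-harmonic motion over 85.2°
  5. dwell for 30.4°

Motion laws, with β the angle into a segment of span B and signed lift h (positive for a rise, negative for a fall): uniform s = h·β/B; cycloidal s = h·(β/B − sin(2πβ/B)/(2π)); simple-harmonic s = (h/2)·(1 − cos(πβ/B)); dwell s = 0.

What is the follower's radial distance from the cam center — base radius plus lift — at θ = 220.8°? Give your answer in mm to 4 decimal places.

seg 1 [0°–56.9°] dwell: s stays 0.0000
seg 2 [56.9°–114.9°] uniform, h=27: full span → s += 27 → s = 27.0000
seg 3 [114.9°–244.4°] simple-harmonic, h=-10: θ=220.8° here. β=105.9, B=129.5. -10/2·(1 − cos(π·0.8178)) = -9.2027 → s = 17.7973
radial distance = base radius + s = 24 + 17.7973 = 41.7973

41.7973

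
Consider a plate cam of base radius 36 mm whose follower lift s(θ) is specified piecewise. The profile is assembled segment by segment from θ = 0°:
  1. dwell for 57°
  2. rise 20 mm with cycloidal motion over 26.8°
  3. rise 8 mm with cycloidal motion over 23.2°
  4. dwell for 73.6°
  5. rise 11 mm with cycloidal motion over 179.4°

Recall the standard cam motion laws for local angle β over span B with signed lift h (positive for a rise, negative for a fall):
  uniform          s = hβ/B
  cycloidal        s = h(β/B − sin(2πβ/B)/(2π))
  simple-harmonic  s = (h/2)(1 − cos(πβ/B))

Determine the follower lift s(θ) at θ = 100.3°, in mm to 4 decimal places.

seg 1 [0°–57°] dwell: s stays 0.0000
seg 2 [57°–83.8°] cycloidal, h=20: full span → s += 20 → s = 20.0000
seg 3 [83.8°–107°] cycloidal, h=8: θ=100.3° here. β=16.5, B=23.2. 8·(0.7112 − sin(2π·0.7112)/(2π)) = 6.9253 → s = 26.9253

26.9253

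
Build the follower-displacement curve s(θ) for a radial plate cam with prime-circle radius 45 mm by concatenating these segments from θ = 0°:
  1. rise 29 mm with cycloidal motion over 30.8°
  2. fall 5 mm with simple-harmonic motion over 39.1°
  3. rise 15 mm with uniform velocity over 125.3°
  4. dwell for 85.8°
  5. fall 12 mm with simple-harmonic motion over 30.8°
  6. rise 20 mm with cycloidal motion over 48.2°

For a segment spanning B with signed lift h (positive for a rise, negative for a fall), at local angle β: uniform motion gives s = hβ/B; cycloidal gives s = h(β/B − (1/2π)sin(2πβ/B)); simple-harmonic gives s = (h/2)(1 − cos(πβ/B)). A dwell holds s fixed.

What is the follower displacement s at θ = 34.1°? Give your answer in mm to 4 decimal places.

seg 1 [0°–30.8°] cycloidal, h=29: full span → s += 29 → s = 29.0000
seg 2 [30.8°–69.9°] simple-harmonic, h=-5: θ=34.1° here. β=3.3, B=39.1. -5/2·(1 − cos(π·0.0844)) = -0.0874 → s = 28.9126

28.9126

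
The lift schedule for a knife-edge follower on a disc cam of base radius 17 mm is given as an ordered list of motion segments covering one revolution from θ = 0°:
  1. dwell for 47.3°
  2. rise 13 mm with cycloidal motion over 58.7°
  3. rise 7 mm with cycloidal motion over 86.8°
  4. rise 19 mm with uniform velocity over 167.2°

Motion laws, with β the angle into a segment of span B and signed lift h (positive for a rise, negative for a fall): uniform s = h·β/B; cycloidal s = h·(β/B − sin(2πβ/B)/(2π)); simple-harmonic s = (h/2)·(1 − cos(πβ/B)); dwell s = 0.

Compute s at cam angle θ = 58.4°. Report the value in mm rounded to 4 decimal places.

seg 1 [0°–47.3°] dwell: s stays 0.0000
seg 2 [47.3°–106°] cycloidal, h=13: θ=58.4° here. β=11.1, B=58.7. 13·(0.1891 − sin(2π·0.1891)/(2π)) = 0.5389 → s = 0.5389

0.5389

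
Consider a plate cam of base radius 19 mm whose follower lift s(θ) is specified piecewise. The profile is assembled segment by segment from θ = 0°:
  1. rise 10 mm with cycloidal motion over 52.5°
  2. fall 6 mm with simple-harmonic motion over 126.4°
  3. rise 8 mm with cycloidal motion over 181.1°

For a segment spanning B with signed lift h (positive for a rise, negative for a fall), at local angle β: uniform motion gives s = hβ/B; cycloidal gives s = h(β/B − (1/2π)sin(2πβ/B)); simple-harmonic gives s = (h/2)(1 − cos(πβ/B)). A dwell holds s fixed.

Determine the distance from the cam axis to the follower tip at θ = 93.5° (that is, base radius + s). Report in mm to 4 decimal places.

seg 1 [0°–52.5°] cycloidal, h=10: full span → s += 10 → s = 10.0000
seg 2 [52.5°–178.9°] simple-harmonic, h=-6: θ=93.5° here. β=41, B=126.4. -6/2·(1 − cos(π·0.3244)) = -1.4274 → s = 8.5726
radial distance = base radius + s = 19 + 8.5726 = 27.5726

27.5726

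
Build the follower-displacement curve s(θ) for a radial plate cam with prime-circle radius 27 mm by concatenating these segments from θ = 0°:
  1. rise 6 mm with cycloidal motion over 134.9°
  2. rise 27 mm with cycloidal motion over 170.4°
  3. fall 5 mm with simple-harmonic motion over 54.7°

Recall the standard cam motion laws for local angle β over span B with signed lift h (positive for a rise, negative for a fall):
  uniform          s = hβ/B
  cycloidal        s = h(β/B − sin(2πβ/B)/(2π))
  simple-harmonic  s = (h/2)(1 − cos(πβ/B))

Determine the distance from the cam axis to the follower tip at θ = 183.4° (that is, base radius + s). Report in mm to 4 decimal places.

seg 1 [0°–134.9°] cycloidal, h=6: full span → s += 6 → s = 6.0000
seg 2 [134.9°–305.3°] cycloidal, h=27: θ=183.4° here. β=48.5, B=170.4. 27·(0.2846 − sin(2π·0.2846)/(2π)) = 3.4890 → s = 9.4890
radial distance = base radius + s = 27 + 9.4890 = 36.4890

36.4890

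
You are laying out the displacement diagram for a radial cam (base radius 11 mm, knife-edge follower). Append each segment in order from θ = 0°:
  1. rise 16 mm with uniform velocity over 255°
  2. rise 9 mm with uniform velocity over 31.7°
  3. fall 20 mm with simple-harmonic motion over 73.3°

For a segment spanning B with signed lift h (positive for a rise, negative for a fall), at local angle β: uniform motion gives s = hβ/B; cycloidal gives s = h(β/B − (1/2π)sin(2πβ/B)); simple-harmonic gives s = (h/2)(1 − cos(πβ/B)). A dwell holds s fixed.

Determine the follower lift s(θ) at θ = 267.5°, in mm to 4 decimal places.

seg 1 [0°–255°] uniform, h=16: full span → s += 16 → s = 16.0000
seg 2 [255°–286.7°] uniform, h=9: θ=267.5° here. β=12.5, B=31.7. 9·12.5/31.7 = 3.5489 → s = 19.5489

19.5489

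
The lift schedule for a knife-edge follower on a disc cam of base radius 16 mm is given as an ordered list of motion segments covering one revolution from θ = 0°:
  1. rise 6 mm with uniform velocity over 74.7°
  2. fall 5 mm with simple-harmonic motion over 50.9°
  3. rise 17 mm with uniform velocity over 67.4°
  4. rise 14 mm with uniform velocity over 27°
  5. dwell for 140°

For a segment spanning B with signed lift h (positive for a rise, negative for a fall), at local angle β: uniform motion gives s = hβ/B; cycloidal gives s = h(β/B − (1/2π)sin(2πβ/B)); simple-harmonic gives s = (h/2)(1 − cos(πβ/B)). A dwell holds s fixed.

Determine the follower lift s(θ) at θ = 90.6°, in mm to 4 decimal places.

seg 1 [0°–74.7°] uniform, h=6: full span → s += 6 → s = 6.0000
seg 2 [74.7°–125.6°] simple-harmonic, h=-5: θ=90.6° here. β=15.9, B=50.9. -5/2·(1 − cos(π·0.3124)) = -1.1103 → s = 4.8897

4.8897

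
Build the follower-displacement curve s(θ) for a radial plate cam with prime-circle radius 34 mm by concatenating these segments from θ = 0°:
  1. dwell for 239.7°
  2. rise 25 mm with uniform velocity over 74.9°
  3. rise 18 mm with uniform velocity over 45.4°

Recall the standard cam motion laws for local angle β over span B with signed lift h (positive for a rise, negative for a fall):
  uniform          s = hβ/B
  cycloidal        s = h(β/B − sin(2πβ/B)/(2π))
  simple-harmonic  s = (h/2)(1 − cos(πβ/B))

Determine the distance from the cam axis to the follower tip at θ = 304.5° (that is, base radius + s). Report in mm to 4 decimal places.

seg 1 [0°–239.7°] dwell: s stays 0.0000
seg 2 [239.7°–314.6°] uniform, h=25: θ=304.5° here. β=64.8, B=74.9. 25·64.8/74.9 = 21.6288 → s = 21.6288
radial distance = base radius + s = 34 + 21.6288 = 55.6288

55.6288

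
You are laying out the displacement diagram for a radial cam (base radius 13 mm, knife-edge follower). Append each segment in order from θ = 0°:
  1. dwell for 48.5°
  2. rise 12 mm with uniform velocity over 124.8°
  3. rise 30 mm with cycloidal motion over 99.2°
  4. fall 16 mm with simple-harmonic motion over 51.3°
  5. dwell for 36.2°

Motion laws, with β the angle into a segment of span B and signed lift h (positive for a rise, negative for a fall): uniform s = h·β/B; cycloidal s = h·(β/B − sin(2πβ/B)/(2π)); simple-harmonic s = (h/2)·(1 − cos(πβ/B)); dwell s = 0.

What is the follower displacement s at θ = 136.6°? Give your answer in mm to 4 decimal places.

seg 1 [0°–48.5°] dwell: s stays 0.0000
seg 2 [48.5°–173.3°] uniform, h=12: θ=136.6° here. β=88.1, B=124.8. 12·88.1/124.8 = 8.4712 → s = 8.4712

8.4712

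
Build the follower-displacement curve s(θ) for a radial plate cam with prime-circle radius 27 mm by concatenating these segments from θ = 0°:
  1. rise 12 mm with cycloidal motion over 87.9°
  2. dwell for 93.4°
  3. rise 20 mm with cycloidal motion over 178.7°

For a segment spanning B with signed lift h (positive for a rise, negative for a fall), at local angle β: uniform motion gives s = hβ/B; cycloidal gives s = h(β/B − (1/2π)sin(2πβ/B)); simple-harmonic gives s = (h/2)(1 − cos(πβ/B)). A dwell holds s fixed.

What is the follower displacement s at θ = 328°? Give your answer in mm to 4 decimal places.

seg 1 [0°–87.9°] cycloidal, h=12: full span → s += 12 → s = 12.0000
seg 2 [87.9°–181.3°] dwell: s stays 12.0000
seg 3 [181.3°–360°] cycloidal, h=20: θ=328° here. β=146.7, B=178.7. 20·(0.8209 − sin(2π·0.8209)/(2π)) = 19.2908 → s = 31.2908

31.2908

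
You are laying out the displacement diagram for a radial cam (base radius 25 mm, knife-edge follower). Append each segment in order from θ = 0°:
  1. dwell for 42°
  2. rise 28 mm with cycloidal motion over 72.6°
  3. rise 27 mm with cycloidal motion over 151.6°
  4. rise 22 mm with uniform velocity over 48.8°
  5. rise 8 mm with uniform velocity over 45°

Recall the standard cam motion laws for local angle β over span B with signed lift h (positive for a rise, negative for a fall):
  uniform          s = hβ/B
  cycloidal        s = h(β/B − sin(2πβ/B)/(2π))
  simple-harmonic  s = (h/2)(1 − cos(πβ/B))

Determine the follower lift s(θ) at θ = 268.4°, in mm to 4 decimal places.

seg 1 [0°–42°] dwell: s stays 0.0000
seg 2 [42°–114.6°] cycloidal, h=28: full span → s += 28 → s = 28.0000
seg 3 [114.6°–266.2°] cycloidal, h=27: full span → s += 27 → s = 55.0000
seg 4 [266.2°–315°] uniform, h=22: θ=268.4° here. β=2.2, B=48.8. 22·2.2/48.8 = 0.9918 → s = 55.9918

55.9918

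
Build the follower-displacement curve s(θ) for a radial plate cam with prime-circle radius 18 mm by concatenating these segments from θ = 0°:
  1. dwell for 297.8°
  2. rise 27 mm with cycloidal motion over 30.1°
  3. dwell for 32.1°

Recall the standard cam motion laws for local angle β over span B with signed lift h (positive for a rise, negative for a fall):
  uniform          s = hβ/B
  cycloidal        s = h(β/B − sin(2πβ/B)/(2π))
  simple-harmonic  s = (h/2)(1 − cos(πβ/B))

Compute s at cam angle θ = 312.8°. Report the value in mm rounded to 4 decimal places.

seg 1 [0°–297.8°] dwell: s stays 0.0000
seg 2 [297.8°–327.9°] cycloidal, h=27: θ=312.8° here. β=15, B=30.1. 27·(0.4983 − sin(2π·0.4983)/(2π)) = 13.4103 → s = 13.4103

13.4103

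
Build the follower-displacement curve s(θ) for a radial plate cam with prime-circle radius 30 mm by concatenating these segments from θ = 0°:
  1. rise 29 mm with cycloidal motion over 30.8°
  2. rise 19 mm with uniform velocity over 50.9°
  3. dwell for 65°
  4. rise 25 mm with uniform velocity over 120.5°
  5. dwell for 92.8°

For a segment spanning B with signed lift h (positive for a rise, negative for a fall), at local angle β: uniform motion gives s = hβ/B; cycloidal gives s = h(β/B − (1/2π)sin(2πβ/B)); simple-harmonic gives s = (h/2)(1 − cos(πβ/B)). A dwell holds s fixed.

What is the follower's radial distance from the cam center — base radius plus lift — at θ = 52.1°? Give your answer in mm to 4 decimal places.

seg 1 [0°–30.8°] cycloidal, h=29: full span → s += 29 → s = 29.0000
seg 2 [30.8°–81.7°] uniform, h=19: θ=52.1° here. β=21.3, B=50.9. 19·21.3/50.9 = 7.9509 → s = 36.9509
radial distance = base radius + s = 30 + 36.9509 = 66.9509

66.9509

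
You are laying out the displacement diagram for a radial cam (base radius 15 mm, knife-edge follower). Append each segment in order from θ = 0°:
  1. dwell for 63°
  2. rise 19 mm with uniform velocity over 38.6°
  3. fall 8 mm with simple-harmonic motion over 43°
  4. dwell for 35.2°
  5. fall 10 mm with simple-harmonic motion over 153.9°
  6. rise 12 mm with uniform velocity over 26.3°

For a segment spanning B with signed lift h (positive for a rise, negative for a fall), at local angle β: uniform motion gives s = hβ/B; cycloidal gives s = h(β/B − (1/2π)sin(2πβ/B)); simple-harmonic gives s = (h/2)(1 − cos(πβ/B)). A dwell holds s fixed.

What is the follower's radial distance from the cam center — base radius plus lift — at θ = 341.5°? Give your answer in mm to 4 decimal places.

seg 1 [0°–63°] dwell: s stays 0.0000
seg 2 [63°–101.6°] uniform, h=19: full span → s += 19 → s = 19.0000
seg 3 [101.6°–144.6°] simple-harmonic, h=-8: full span → s += -8 → s = 11.0000
seg 4 [144.6°–179.8°] dwell: s stays 11.0000
seg 5 [179.8°–333.7°] simple-harmonic, h=-10: full span → s += -10 → s = 1.0000
seg 6 [333.7°–360°] uniform, h=12: θ=341.5° here. β=7.8, B=26.3. 12·7.8/26.3 = 3.5589 → s = 4.5589
radial distance = base radius + s = 15 + 4.5589 = 19.5589

19.5589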